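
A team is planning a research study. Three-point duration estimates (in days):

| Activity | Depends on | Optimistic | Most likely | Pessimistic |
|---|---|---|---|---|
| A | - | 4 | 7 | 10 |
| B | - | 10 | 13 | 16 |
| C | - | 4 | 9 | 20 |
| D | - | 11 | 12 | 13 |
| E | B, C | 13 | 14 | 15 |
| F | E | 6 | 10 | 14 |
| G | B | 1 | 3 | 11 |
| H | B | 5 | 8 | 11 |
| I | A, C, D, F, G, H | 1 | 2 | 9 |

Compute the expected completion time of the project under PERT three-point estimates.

te_A = (4 + 4·7 + 10)/6 = 42/6 = 7
te_B = (10 + 4·13 + 16)/6 = 78/6 = 13
te_C = (4 + 4·9 + 20)/6 = 60/6 = 10
te_D = (11 + 4·12 + 13)/6 = 72/6 = 12
te_E = (13 + 4·14 + 15)/6 = 84/6 = 14
te_F = (6 + 4·10 + 14)/6 = 60/6 = 10
te_G = (1 + 4·3 + 11)/6 = 24/6 = 4
te_H = (5 + 4·8 + 11)/6 = 48/6 = 8
te_I = (1 + 4·2 + 9)/6 = 18/6 = 3

Forward pass:
ES_A = 0; EF_A = 7
ES_B = 0; EF_B = 13
ES_C = 0; EF_C = 10
ES_D = 0; EF_D = 12
ES_E = max(EF_B=13, EF_C=10) = 13; EF_E = 13+14 = 27
ES_F = 27; EF_F = 27+10 = 37
ES_G = 13; EF_G = 13+4 = 17
ES_H = 13; EF_H = 13+8 = 21
ES_I = max(EF_A=7, EF_C=10, EF_D=12, EF_F=37, EF_G=17, EF_H=21) = 37; EF_I = 37+3 = 40
Expected project duration μ = 40 days. Critical path: B → E → F → I.

40 days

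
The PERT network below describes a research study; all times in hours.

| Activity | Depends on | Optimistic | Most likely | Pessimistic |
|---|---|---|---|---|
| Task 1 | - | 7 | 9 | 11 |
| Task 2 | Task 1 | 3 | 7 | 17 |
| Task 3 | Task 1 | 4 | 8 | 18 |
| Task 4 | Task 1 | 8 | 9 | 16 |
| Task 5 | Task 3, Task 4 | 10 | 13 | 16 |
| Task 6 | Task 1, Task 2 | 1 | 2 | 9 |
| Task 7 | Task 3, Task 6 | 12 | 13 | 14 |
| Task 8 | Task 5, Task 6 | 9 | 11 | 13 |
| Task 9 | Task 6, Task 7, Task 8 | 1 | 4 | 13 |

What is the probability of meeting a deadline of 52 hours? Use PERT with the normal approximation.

te_Task 1 = (7 + 4·9 + 11)/6 = 54/6 = 9; σ²_Task 1 = ((11−7)/6)² = 0.444
te_Task 2 = (3 + 4·7 + 17)/6 = 48/6 = 8; σ²_Task 2 = ((17−3)/6)² = 5.444
te_Task 3 = (4 + 4·8 + 18)/6 = 54/6 = 9; σ²_Task 3 = ((18−4)/6)² = 5.444
te_Task 4 = (8 + 4·9 + 16)/6 = 60/6 = 10; σ²_Task 4 = ((16−8)/6)² = 1.778
te_Task 5 = (10 + 4·13 + 16)/6 = 78/6 = 13; σ²_Task 5 = ((16−10)/6)² = 1.000
te_Task 6 = (1 + 4·2 + 9)/6 = 18/6 = 3; σ²_Task 6 = ((9−1)/6)² = 1.778
te_Task 7 = (12 + 4·13 + 14)/6 = 78/6 = 13; σ²_Task 7 = ((14−12)/6)² = 0.111
te_Task 8 = (9 + 4·11 + 13)/6 = 66/6 = 11; σ²_Task 8 = ((13−9)/6)² = 0.444
te_Task 9 = (1 + 4·4 + 13)/6 = 30/6 = 5; σ²_Task 9 = ((13−1)/6)² = 4.000

Forward pass:
ES_Task 1 = 0; EF_Task 1 = 9
ES_Task 2 = 9; EF_Task 2 = 9+8 = 17
ES_Task 3 = 9; EF_Task 3 = 9+9 = 18
ES_Task 4 = 9; EF_Task 4 = 9+10 = 19
ES_Task 5 = max(EF_Task 3=18, EF_Task 4=19) = 19; EF_Task 5 = 19+13 = 32
ES_Task 6 = max(EF_Task 1=9, EF_Task 2=17) = 17; EF_Task 6 = 17+3 = 20
ES_Task 7 = max(EF_Task 3=18, EF_Task 6=20) = 20; EF_Task 7 = 20+13 = 33
ES_Task 8 = max(EF_Task 5=32, EF_Task 6=20) = 32; EF_Task 8 = 32+11 = 43
ES_Task 9 = max(EF_Task 6=20, EF_Task 7=33, EF_Task 8=43) = 43; EF_Task 9 = 43+5 = 48
Expected project duration μ = 48 hours. Critical path: Task 1 → Task 4 → Task 5 → Task 8 → Task 9.

Variance along critical path = 0.444 + 1.778 + 1.000 + 0.444 + 4.000 = 7.667; σ = √7.667 = 2.769 hours.
Z = (52 − 48) / 2.769 = 1.445
P(T ≤ 52) = Φ(1.445) ≈ 0.926

0.926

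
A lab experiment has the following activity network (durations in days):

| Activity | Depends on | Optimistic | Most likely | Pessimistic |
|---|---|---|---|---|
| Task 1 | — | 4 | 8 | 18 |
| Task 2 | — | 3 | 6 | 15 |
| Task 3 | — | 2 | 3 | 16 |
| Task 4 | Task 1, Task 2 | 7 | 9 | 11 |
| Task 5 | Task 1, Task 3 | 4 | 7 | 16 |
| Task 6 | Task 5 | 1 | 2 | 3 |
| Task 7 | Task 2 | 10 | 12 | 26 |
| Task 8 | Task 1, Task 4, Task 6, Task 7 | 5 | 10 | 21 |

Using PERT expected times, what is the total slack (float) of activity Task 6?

2 days

te_Task 1 = (4 + 4·8 + 18)/6 = 54/6 = 9
te_Task 2 = (3 + 4·6 + 15)/6 = 42/6 = 7
te_Task 3 = (2 + 4·3 + 16)/6 = 30/6 = 5
te_Task 4 = (7 + 4·9 + 11)/6 = 54/6 = 9
te_Task 5 = (4 + 4·7 + 16)/6 = 48/6 = 8
te_Task 6 = (1 + 4·2 + 3)/6 = 12/6 = 2
te_Task 7 = (10 + 4·12 + 26)/6 = 84/6 = 14
te_Task 8 = (5 + 4·10 + 21)/6 = 66/6 = 11

Forward pass:
ES_Task 1 = 0; EF_Task 1 = 9
ES_Task 2 = 0; EF_Task 2 = 7
ES_Task 3 = 0; EF_Task 3 = 5
ES_Task 4 = max(EF_Task 1=9, EF_Task 2=7) = 9; EF_Task 4 = 9+9 = 18
ES_Task 5 = max(EF_Task 1=9, EF_Task 3=5) = 9; EF_Task 5 = 9+8 = 17
ES_Task 6 = 17; EF_Task 6 = 17+2 = 19
ES_Task 7 = 7; EF_Task 7 = 7+14 = 21
ES_Task 8 = max(EF_Task 1=9, EF_Task 4=18, EF_Task 6=19, EF_Task 7=21) = 21; EF_Task 8 = 21+11 = 32
Expected project duration μ = 32 days. Critical path: Task 2 → Task 7 → Task 8.

Backward pass:
LF_Task 8 = 32; LS_Task 8 = 32−11 = 21
LF_Task 7 = LS_Task 8 = 21; LS_Task 7 = 21−14 = 7
LF_Task 6 = LS_Task 8 = 21; LS_Task 6 = 21−2 = 19
LF_Task 5 = LS_Task 6 = 19; LS_Task 5 = 19−8 = 11
LF_Task 4 = LS_Task 8 = 21; LS_Task 4 = 21−9 = 12
LF_Task 3 = LS_Task 5 = 11; LS_Task 3 = 11−5 = 6
LF_Task 2 = min(LS_Task 4=12, LS_Task 7=7) = 7; LS_Task 2 = 7−7 = 0
LF_Task 1 = min(LS_Task 4=12, LS_Task 5=11, LS_Task 8=21) = 11; LS_Task 1 = 11−9 = 2
Slack_Task 6 = LS_Task 6 − ES_Task 6 = 19 − 17 = 2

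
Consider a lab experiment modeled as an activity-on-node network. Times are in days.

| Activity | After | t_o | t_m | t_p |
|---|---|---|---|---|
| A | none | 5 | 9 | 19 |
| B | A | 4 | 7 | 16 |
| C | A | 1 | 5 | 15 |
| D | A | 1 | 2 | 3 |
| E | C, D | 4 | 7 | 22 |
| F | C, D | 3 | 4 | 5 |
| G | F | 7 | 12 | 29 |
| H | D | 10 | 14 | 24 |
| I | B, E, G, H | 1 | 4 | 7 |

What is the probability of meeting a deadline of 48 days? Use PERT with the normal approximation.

te_A = (5 + 4·9 + 19)/6 = 60/6 = 10; σ²_A = ((19−5)/6)² = 5.444
te_B = (4 + 4·7 + 16)/6 = 48/6 = 8; σ²_B = ((16−4)/6)² = 4.000
te_C = (1 + 4·5 + 15)/6 = 36/6 = 6; σ²_C = ((15−1)/6)² = 5.444
te_D = (1 + 4·2 + 3)/6 = 12/6 = 2; σ²_D = ((3−1)/6)² = 0.111
te_E = (4 + 4·7 + 22)/6 = 54/6 = 9; σ²_E = ((22−4)/6)² = 9.000
te_F = (3 + 4·4 + 5)/6 = 24/6 = 4; σ²_F = ((5−3)/6)² = 0.111
te_G = (7 + 4·12 + 29)/6 = 84/6 = 14; σ²_G = ((29−7)/6)² = 13.444
te_H = (10 + 4·14 + 24)/6 = 90/6 = 15; σ²_H = ((24−10)/6)² = 5.444
te_I = (1 + 4·4 + 7)/6 = 24/6 = 4; σ²_I = ((7−1)/6)² = 1.000

Forward pass:
ES_A = 0; EF_A = 10
ES_B = 10; EF_B = 10+8 = 18
ES_C = 10; EF_C = 10+6 = 16
ES_D = 10; EF_D = 10+2 = 12
ES_E = max(EF_C=16, EF_D=12) = 16; EF_E = 16+9 = 25
ES_F = max(EF_C=16, EF_D=12) = 16; EF_F = 16+4 = 20
ES_G = 20; EF_G = 20+14 = 34
ES_H = 12; EF_H = 12+15 = 27
ES_I = max(EF_B=18, EF_E=25, EF_G=34, EF_H=27) = 34; EF_I = 34+4 = 38
Expected project duration μ = 38 days. Critical path: A → C → F → G → I.

Variance along critical path = 5.444 + 5.444 + 0.111 + 13.444 + 1.000 = 25.444; σ = √25.444 = 5.044 days.
Z = (48 − 38) / 5.044 = 1.982
P(T ≤ 48) = Φ(1.982) ≈ 0.976

0.976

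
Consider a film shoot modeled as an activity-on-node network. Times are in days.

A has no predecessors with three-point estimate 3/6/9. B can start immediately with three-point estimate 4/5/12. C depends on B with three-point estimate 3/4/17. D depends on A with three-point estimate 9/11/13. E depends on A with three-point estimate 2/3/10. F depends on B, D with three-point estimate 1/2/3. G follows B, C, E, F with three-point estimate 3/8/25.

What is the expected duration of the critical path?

te_A = (3 + 4·6 + 9)/6 = 36/6 = 6
te_B = (4 + 4·5 + 12)/6 = 36/6 = 6
te_C = (3 + 4·4 + 17)/6 = 36/6 = 6
te_D = (9 + 4·11 + 13)/6 = 66/6 = 11
te_E = (2 + 4·3 + 10)/6 = 24/6 = 4
te_F = (1 + 4·2 + 3)/6 = 12/6 = 2
te_G = (3 + 4·8 + 25)/6 = 60/6 = 10

Forward pass:
ES_A = 0; EF_A = 6
ES_B = 0; EF_B = 6
ES_C = 6; EF_C = 6+6 = 12
ES_D = 6; EF_D = 6+11 = 17
ES_E = 6; EF_E = 6+4 = 10
ES_F = max(EF_B=6, EF_D=17) = 17; EF_F = 17+2 = 19
ES_G = max(EF_B=6, EF_C=12, EF_E=10, EF_F=19) = 19; EF_G = 19+10 = 29
Expected project duration μ = 29 days. Critical path: A → D → F → G.

29 days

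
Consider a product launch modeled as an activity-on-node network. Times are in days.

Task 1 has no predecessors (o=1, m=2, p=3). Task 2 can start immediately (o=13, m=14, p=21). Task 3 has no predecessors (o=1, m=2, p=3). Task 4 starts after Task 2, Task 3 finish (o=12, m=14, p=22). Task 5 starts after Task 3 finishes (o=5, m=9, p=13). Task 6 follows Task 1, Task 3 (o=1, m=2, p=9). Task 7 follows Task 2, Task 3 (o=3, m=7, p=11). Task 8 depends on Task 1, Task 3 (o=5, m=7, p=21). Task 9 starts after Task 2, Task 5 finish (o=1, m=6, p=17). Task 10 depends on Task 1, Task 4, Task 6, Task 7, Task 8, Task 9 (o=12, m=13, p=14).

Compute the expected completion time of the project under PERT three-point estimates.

te_Task 1 = (1 + 4·2 + 3)/6 = 12/6 = 2
te_Task 2 = (13 + 4·14 + 21)/6 = 90/6 = 15
te_Task 3 = (1 + 4·2 + 3)/6 = 12/6 = 2
te_Task 4 = (12 + 4·14 + 22)/6 = 90/6 = 15
te_Task 5 = (5 + 4·9 + 13)/6 = 54/6 = 9
te_Task 6 = (1 + 4·2 + 9)/6 = 18/6 = 3
te_Task 7 = (3 + 4·7 + 11)/6 = 42/6 = 7
te_Task 8 = (5 + 4·7 + 21)/6 = 54/6 = 9
te_Task 9 = (1 + 4·6 + 17)/6 = 42/6 = 7
te_Task 10 = (12 + 4·13 + 14)/6 = 78/6 = 13

Forward pass:
ES_Task 1 = 0; EF_Task 1 = 2
ES_Task 2 = 0; EF_Task 2 = 15
ES_Task 3 = 0; EF_Task 3 = 2
ES_Task 4 = max(EF_Task 2=15, EF_Task 3=2) = 15; EF_Task 4 = 15+15 = 30
ES_Task 5 = 2; EF_Task 5 = 2+9 = 11
ES_Task 6 = max(EF_Task 1=2, EF_Task 3=2) = 2; EF_Task 6 = 2+3 = 5
ES_Task 7 = max(EF_Task 2=15, EF_Task 3=2) = 15; EF_Task 7 = 15+7 = 22
ES_Task 8 = max(EF_Task 1=2, EF_Task 3=2) = 2; EF_Task 8 = 2+9 = 11
ES_Task 9 = max(EF_Task 2=15, EF_Task 5=11) = 15; EF_Task 9 = 15+7 = 22
ES_Task 10 = max(EF_Task 1=2, EF_Task 4=30, EF_Task 6=5, EF_Task 7=22, EF_Task 8=11, EF_Task 9=22) = 30; EF_Task 10 = 30+13 = 43
Expected project duration μ = 43 days. Critical path: Task 2 → Task 4 → Task 10.

43 days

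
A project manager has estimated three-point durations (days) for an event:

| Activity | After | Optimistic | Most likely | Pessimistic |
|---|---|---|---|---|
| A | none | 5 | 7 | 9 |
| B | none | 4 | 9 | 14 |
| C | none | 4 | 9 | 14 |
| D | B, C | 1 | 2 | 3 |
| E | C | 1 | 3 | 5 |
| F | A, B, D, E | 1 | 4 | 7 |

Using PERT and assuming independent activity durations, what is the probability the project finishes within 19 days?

0.928

te_A = (5 + 4·7 + 9)/6 = 42/6 = 7; σ²_A = ((9−5)/6)² = 0.444
te_B = (4 + 4·9 + 14)/6 = 54/6 = 9; σ²_B = ((14−4)/6)² = 2.778
te_C = (4 + 4·9 + 14)/6 = 54/6 = 9; σ²_C = ((14−4)/6)² = 2.778
te_D = (1 + 4·2 + 3)/6 = 12/6 = 2; σ²_D = ((3−1)/6)² = 0.111
te_E = (1 + 4·3 + 5)/6 = 18/6 = 3; σ²_E = ((5−1)/6)² = 0.444
te_F = (1 + 4·4 + 7)/6 = 24/6 = 4; σ²_F = ((7−1)/6)² = 1.000

Forward pass:
ES_A = 0; EF_A = 7
ES_B = 0; EF_B = 9
ES_C = 0; EF_C = 9
ES_D = max(EF_B=9, EF_C=9) = 9; EF_D = 9+2 = 11
ES_E = 9; EF_E = 9+3 = 12
ES_F = max(EF_A=7, EF_B=9, EF_D=11, EF_E=12) = 12; EF_F = 12+4 = 16
Expected project duration μ = 16 days. Critical path: C → E → F.

Variance along critical path = 2.778 + 0.444 + 1.000 = 4.222; σ = √4.222 = 2.055 days.
Z = (19 − 16) / 2.055 = 1.460
P(T ≤ 19) = Φ(1.460) ≈ 0.928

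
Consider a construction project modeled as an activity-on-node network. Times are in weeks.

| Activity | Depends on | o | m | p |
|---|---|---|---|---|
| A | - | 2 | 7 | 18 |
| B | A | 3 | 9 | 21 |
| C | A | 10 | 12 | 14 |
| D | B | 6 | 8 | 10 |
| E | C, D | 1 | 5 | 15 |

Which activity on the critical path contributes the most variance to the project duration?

B

te_A = (2 + 4·7 + 18)/6 = 48/6 = 8; σ²_A = ((18−2)/6)² = 7.111
te_B = (3 + 4·9 + 21)/6 = 60/6 = 10; σ²_B = ((21−3)/6)² = 9.000
te_C = (10 + 4·12 + 14)/6 = 72/6 = 12; σ²_C = ((14−10)/6)² = 0.444
te_D = (6 + 4·8 + 10)/6 = 48/6 = 8; σ²_D = ((10−6)/6)² = 0.444
te_E = (1 + 4·5 + 15)/6 = 36/6 = 6; σ²_E = ((15−1)/6)² = 5.444

Forward pass:
ES_A = 0; EF_A = 8
ES_B = 8; EF_B = 8+10 = 18
ES_C = 8; EF_C = 8+12 = 20
ES_D = 18; EF_D = 18+8 = 26
ES_E = max(EF_C=20, EF_D=26) = 26; EF_E = 26+6 = 32
Expected project duration μ = 32 weeks. Critical path: A → B → D → E.

Variances on critical path: σ²_A=7.111, σ²_B=9.000, σ²_D=0.444, σ²_E=5.444.
Largest is σ²_B = 9.000.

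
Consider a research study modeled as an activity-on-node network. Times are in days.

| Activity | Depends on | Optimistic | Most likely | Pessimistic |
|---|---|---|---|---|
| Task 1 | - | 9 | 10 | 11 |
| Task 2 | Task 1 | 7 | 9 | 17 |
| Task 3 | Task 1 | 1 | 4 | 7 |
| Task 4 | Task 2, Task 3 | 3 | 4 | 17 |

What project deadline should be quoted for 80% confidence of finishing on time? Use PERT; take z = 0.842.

te_Task 1 = (9 + 4·10 + 11)/6 = 60/6 = 10; σ²_Task 1 = ((11−9)/6)² = 0.111
te_Task 2 = (7 + 4·9 + 17)/6 = 60/6 = 10; σ²_Task 2 = ((17−7)/6)² = 2.778
te_Task 3 = (1 + 4·4 + 7)/6 = 24/6 = 4; σ²_Task 3 = ((7−1)/6)² = 1.000
te_Task 4 = (3 + 4·4 + 17)/6 = 36/6 = 6; σ²_Task 4 = ((17−3)/6)² = 5.444

Forward pass:
ES_Task 1 = 0; EF_Task 1 = 10
ES_Task 2 = 10; EF_Task 2 = 10+10 = 20
ES_Task 3 = 10; EF_Task 3 = 10+4 = 14
ES_Task 4 = max(EF_Task 2=20, EF_Task 3=14) = 20; EF_Task 4 = 20+6 = 26
Expected project duration μ = 26 days. Critical path: Task 1 → Task 2 → Task 4.

Variance along critical path = 0.111 + 2.778 + 5.444 = 8.333; σ = 2.887 days.
D = μ + z·σ = 26 + 0.842·2.887 = 28.4 days

28.4 days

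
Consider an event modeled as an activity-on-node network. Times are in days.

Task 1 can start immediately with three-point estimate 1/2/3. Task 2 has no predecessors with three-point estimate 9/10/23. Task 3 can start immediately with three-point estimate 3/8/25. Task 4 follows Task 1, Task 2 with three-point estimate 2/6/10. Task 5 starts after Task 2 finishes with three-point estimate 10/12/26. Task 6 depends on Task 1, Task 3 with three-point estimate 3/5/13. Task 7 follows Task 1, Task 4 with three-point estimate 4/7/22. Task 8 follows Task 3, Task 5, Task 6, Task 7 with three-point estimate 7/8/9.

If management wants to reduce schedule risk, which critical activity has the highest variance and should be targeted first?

Task 7

te_Task 1 = (1 + 4·2 + 3)/6 = 12/6 = 2; σ²_Task 1 = ((3−1)/6)² = 0.111
te_Task 2 = (9 + 4·10 + 23)/6 = 72/6 = 12; σ²_Task 2 = ((23−9)/6)² = 5.444
te_Task 3 = (3 + 4·8 + 25)/6 = 60/6 = 10; σ²_Task 3 = ((25−3)/6)² = 13.444
te_Task 4 = (2 + 4·6 + 10)/6 = 36/6 = 6; σ²_Task 4 = ((10−2)/6)² = 1.778
te_Task 5 = (10 + 4·12 + 26)/6 = 84/6 = 14; σ²_Task 5 = ((26−10)/6)² = 7.111
te_Task 6 = (3 + 4·5 + 13)/6 = 36/6 = 6; σ²_Task 6 = ((13−3)/6)² = 2.778
te_Task 7 = (4 + 4·7 + 22)/6 = 54/6 = 9; σ²_Task 7 = ((22−4)/6)² = 9.000
te_Task 8 = (7 + 4·8 + 9)/6 = 48/6 = 8; σ²_Task 8 = ((9−7)/6)² = 0.111

Forward pass:
ES_Task 1 = 0; EF_Task 1 = 2
ES_Task 2 = 0; EF_Task 2 = 12
ES_Task 3 = 0; EF_Task 3 = 10
ES_Task 4 = max(EF_Task 1=2, EF_Task 2=12) = 12; EF_Task 4 = 12+6 = 18
ES_Task 5 = 12; EF_Task 5 = 12+14 = 26
ES_Task 6 = max(EF_Task 1=2, EF_Task 3=10) = 10; EF_Task 6 = 10+6 = 16
ES_Task 7 = max(EF_Task 1=2, EF_Task 4=18) = 18; EF_Task 7 = 18+9 = 27
ES_Task 8 = max(EF_Task 3=10, EF_Task 5=26, EF_Task 6=16, EF_Task 7=27) = 27; EF_Task 8 = 27+8 = 35
Expected project duration μ = 35 days. Critical path: Task 2 → Task 4 → Task 7 → Task 8.

Variances on critical path: σ²_Task 2=5.444, σ²_Task 4=1.778, σ²_Task 7=9.000, σ²_Task 8=0.111.
Largest is σ²_Task 7 = 9.000.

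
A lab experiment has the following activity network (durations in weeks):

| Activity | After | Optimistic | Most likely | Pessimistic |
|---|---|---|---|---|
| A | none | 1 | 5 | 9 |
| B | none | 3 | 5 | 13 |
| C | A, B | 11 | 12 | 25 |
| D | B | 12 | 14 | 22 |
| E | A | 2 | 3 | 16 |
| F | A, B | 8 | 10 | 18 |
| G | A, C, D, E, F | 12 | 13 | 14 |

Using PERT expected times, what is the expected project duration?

34 weeks

te_A = (1 + 4·5 + 9)/6 = 30/6 = 5
te_B = (3 + 4·5 + 13)/6 = 36/6 = 6
te_C = (11 + 4·12 + 25)/6 = 84/6 = 14
te_D = (12 + 4·14 + 22)/6 = 90/6 = 15
te_E = (2 + 4·3 + 16)/6 = 30/6 = 5
te_F = (8 + 4·10 + 18)/6 = 66/6 = 11
te_G = (12 + 4·13 + 14)/6 = 78/6 = 13

Forward pass:
ES_A = 0; EF_A = 5
ES_B = 0; EF_B = 6
ES_C = max(EF_A=5, EF_B=6) = 6; EF_C = 6+14 = 20
ES_D = 6; EF_D = 6+15 = 21
ES_E = 5; EF_E = 5+5 = 10
ES_F = max(EF_A=5, EF_B=6) = 6; EF_F = 6+11 = 17
ES_G = max(EF_A=5, EF_C=20, EF_D=21, EF_E=10, EF_F=17) = 21; EF_G = 21+13 = 34
Expected project duration μ = 34 weeks. Critical path: B → D → G.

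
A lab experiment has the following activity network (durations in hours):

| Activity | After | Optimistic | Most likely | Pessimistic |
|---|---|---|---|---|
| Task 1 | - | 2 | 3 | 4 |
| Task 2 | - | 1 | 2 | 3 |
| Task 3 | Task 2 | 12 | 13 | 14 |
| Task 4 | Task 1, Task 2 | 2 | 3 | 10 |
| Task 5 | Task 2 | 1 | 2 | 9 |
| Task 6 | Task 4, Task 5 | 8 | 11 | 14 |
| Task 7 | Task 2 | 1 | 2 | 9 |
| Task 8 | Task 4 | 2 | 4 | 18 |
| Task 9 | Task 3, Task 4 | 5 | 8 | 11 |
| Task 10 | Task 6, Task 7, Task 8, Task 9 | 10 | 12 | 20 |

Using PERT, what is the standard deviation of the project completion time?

te_Task 1 = (2 + 4·3 + 4)/6 = 18/6 = 3; σ²_Task 1 = ((4−2)/6)² = 0.111
te_Task 2 = (1 + 4·2 + 3)/6 = 12/6 = 2; σ²_Task 2 = ((3−1)/6)² = 0.111
te_Task 3 = (12 + 4·13 + 14)/6 = 78/6 = 13; σ²_Task 3 = ((14−12)/6)² = 0.111
te_Task 4 = (2 + 4·3 + 10)/6 = 24/6 = 4; σ²_Task 4 = ((10−2)/6)² = 1.778
te_Task 5 = (1 + 4·2 + 9)/6 = 18/6 = 3; σ²_Task 5 = ((9−1)/6)² = 1.778
te_Task 6 = (8 + 4·11 + 14)/6 = 66/6 = 11; σ²_Task 6 = ((14−8)/6)² = 1.000
te_Task 7 = (1 + 4·2 + 9)/6 = 18/6 = 3; σ²_Task 7 = ((9−1)/6)² = 1.778
te_Task 8 = (2 + 4·4 + 18)/6 = 36/6 = 6; σ²_Task 8 = ((18−2)/6)² = 7.111
te_Task 9 = (5 + 4·8 + 11)/6 = 48/6 = 8; σ²_Task 9 = ((11−5)/6)² = 1.000
te_Task 10 = (10 + 4·12 + 20)/6 = 78/6 = 13; σ²_Task 10 = ((20−10)/6)² = 2.778

Forward pass:
ES_Task 1 = 0; EF_Task 1 = 3
ES_Task 2 = 0; EF_Task 2 = 2
ES_Task 3 = 2; EF_Task 3 = 2+13 = 15
ES_Task 4 = max(EF_Task 1=3, EF_Task 2=2) = 3; EF_Task 4 = 3+4 = 7
ES_Task 5 = 2; EF_Task 5 = 2+3 = 5
ES_Task 6 = max(EF_Task 4=7, EF_Task 5=5) = 7; EF_Task 6 = 7+11 = 18
ES_Task 7 = 2; EF_Task 7 = 2+3 = 5
ES_Task 8 = 7; EF_Task 8 = 7+6 = 13
ES_Task 9 = max(EF_Task 3=15, EF_Task 4=7) = 15; EF_Task 9 = 15+8 = 23
ES_Task 10 = max(EF_Task 6=18, EF_Task 7=5, EF_Task 8=13, EF_Task 9=23) = 23; EF_Task 10 = 23+13 = 36
Expected project duration μ = 36 hours. Critical path: Task 2 → Task 3 → Task 9 → Task 10.

Variance along critical path = 0.111 + 0.111 + 1.000 + 2.778 = 4.000
σ = √4.000 = 2.000 hours

2.00 hours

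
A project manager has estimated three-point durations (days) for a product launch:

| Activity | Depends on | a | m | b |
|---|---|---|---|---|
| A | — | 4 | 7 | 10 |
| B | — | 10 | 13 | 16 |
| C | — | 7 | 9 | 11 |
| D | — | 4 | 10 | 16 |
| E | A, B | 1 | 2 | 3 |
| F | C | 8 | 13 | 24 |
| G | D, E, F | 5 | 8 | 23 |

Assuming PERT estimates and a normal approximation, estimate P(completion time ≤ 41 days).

0.975

te_A = (4 + 4·7 + 10)/6 = 42/6 = 7; σ²_A = ((10−4)/6)² = 1.000
te_B = (10 + 4·13 + 16)/6 = 78/6 = 13; σ²_B = ((16−10)/6)² = 1.000
te_C = (7 + 4·9 + 11)/6 = 54/6 = 9; σ²_C = ((11−7)/6)² = 0.444
te_D = (4 + 4·10 + 16)/6 = 60/6 = 10; σ²_D = ((16−4)/6)² = 4.000
te_E = (1 + 4·2 + 3)/6 = 12/6 = 2; σ²_E = ((3−1)/6)² = 0.111
te_F = (8 + 4·13 + 24)/6 = 84/6 = 14; σ²_F = ((24−8)/6)² = 7.111
te_G = (5 + 4·8 + 23)/6 = 60/6 = 10; σ²_G = ((23−5)/6)² = 9.000

Forward pass:
ES_A = 0; EF_A = 7
ES_B = 0; EF_B = 13
ES_C = 0; EF_C = 9
ES_D = 0; EF_D = 10
ES_E = max(EF_A=7, EF_B=13) = 13; EF_E = 13+2 = 15
ES_F = 9; EF_F = 9+14 = 23
ES_G = max(EF_D=10, EF_E=15, EF_F=23) = 23; EF_G = 23+10 = 33
Expected project duration μ = 33 days. Critical path: C → F → G.

Variance along critical path = 0.444 + 7.111 + 9.000 = 16.556; σ = √16.556 = 4.069 days.
Z = (41 − 33) / 4.069 = 1.966
P(T ≤ 41) = Φ(1.966) ≈ 0.975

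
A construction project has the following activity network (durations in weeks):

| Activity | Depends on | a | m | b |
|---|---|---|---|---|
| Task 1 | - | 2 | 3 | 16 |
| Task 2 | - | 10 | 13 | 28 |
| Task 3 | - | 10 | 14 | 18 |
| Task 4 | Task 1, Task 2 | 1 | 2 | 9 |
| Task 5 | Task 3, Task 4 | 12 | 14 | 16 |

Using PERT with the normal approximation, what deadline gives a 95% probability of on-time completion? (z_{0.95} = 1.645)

37.5 weeks

te_Task 1 = (2 + 4·3 + 16)/6 = 30/6 = 5; σ²_Task 1 = ((16−2)/6)² = 5.444
te_Task 2 = (10 + 4·13 + 28)/6 = 90/6 = 15; σ²_Task 2 = ((28−10)/6)² = 9.000
te_Task 3 = (10 + 4·14 + 18)/6 = 84/6 = 14; σ²_Task 3 = ((18−10)/6)² = 1.778
te_Task 4 = (1 + 4·2 + 9)/6 = 18/6 = 3; σ²_Task 4 = ((9−1)/6)² = 1.778
te_Task 5 = (12 + 4·14 + 16)/6 = 84/6 = 14; σ²_Task 5 = ((16−12)/6)² = 0.444

Forward pass:
ES_Task 1 = 0; EF_Task 1 = 5
ES_Task 2 = 0; EF_Task 2 = 15
ES_Task 3 = 0; EF_Task 3 = 14
ES_Task 4 = max(EF_Task 1=5, EF_Task 2=15) = 15; EF_Task 4 = 15+3 = 18
ES_Task 5 = max(EF_Task 3=14, EF_Task 4=18) = 18; EF_Task 5 = 18+14 = 32
Expected project duration μ = 32 weeks. Critical path: Task 2 → Task 4 → Task 5.

Variance along critical path = 9.000 + 1.778 + 0.444 = 11.222; σ = 3.350 weeks.
D = μ + z·σ = 32 + 1.645·3.350 = 37.5 weeks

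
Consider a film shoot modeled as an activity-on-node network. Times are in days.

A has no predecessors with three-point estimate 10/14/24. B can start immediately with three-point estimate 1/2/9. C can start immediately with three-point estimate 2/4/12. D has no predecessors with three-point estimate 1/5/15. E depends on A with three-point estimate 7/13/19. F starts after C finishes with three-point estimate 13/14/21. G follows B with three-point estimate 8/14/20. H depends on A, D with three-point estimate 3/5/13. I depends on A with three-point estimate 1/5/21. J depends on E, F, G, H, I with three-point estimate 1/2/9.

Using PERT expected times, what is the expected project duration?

te_A = (10 + 4·14 + 24)/6 = 90/6 = 15
te_B = (1 + 4·2 + 9)/6 = 18/6 = 3
te_C = (2 + 4·4 + 12)/6 = 30/6 = 5
te_D = (1 + 4·5 + 15)/6 = 36/6 = 6
te_E = (7 + 4·13 + 19)/6 = 78/6 = 13
te_F = (13 + 4·14 + 21)/6 = 90/6 = 15
te_G = (8 + 4·14 + 20)/6 = 84/6 = 14
te_H = (3 + 4·5 + 13)/6 = 36/6 = 6
te_I = (1 + 4·5 + 21)/6 = 42/6 = 7
te_J = (1 + 4·2 + 9)/6 = 18/6 = 3

Forward pass:
ES_A = 0; EF_A = 15
ES_B = 0; EF_B = 3
ES_C = 0; EF_C = 5
ES_D = 0; EF_D = 6
ES_E = 15; EF_E = 15+13 = 28
ES_F = 5; EF_F = 5+15 = 20
ES_G = 3; EF_G = 3+14 = 17
ES_H = max(EF_A=15, EF_D=6) = 15; EF_H = 15+6 = 21
ES_I = 15; EF_I = 15+7 = 22
ES_J = max(EF_E=28, EF_F=20, EF_G=17, EF_H=21, EF_I=22) = 28; EF_J = 28+3 = 31
Expected project duration μ = 31 days. Critical path: A → E → J.

31 days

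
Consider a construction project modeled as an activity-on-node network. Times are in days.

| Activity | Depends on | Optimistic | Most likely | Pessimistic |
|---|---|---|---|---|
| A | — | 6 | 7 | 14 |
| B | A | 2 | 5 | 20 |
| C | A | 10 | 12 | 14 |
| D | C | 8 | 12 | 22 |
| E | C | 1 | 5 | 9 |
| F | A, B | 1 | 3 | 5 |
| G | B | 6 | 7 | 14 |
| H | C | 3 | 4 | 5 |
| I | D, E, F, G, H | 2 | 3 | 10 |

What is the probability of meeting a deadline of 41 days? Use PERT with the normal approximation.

0.903

te_A = (6 + 4·7 + 14)/6 = 48/6 = 8; σ²_A = ((14−6)/6)² = 1.778
te_B = (2 + 4·5 + 20)/6 = 42/6 = 7; σ²_B = ((20−2)/6)² = 9.000
te_C = (10 + 4·12 + 14)/6 = 72/6 = 12; σ²_C = ((14−10)/6)² = 0.444
te_D = (8 + 4·12 + 22)/6 = 78/6 = 13; σ²_D = ((22−8)/6)² = 5.444
te_E = (1 + 4·5 + 9)/6 = 30/6 = 5; σ²_E = ((9−1)/6)² = 1.778
te_F = (1 + 4·3 + 5)/6 = 18/6 = 3; σ²_F = ((5−1)/6)² = 0.444
te_G = (6 + 4·7 + 14)/6 = 48/6 = 8; σ²_G = ((14−6)/6)² = 1.778
te_H = (3 + 4·4 + 5)/6 = 24/6 = 4; σ²_H = ((5−3)/6)² = 0.111
te_I = (2 + 4·3 + 10)/6 = 24/6 = 4; σ²_I = ((10−2)/6)² = 1.778

Forward pass:
ES_A = 0; EF_A = 8
ES_B = 8; EF_B = 8+7 = 15
ES_C = 8; EF_C = 8+12 = 20
ES_D = 20; EF_D = 20+13 = 33
ES_E = 20; EF_E = 20+5 = 25
ES_F = max(EF_A=8, EF_B=15) = 15; EF_F = 15+3 = 18
ES_G = 15; EF_G = 15+8 = 23
ES_H = 20; EF_H = 20+4 = 24
ES_I = max(EF_D=33, EF_E=25, EF_F=18, EF_G=23, EF_H=24) = 33; EF_I = 33+4 = 37
Expected project duration μ = 37 days. Critical path: A → C → D → I.

Variance along critical path = 1.778 + 0.444 + 5.444 + 1.778 = 9.444; σ = √9.444 = 3.073 days.
Z = (41 − 37) / 3.073 = 1.302
P(T ≤ 41) = Φ(1.302) ≈ 0.903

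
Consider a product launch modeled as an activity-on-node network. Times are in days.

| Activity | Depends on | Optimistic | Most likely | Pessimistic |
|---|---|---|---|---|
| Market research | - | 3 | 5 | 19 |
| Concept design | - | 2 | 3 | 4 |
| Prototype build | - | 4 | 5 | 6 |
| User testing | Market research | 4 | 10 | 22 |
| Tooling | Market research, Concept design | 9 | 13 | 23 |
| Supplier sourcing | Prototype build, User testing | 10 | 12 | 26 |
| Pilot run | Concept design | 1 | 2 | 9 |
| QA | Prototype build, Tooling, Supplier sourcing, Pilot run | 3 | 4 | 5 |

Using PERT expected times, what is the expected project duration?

36 days

te_Market research = (3 + 4·5 + 19)/6 = 42/6 = 7
te_Concept design = (2 + 4·3 + 4)/6 = 18/6 = 3
te_Prototype build = (4 + 4·5 + 6)/6 = 30/6 = 5
te_User testing = (4 + 4·10 + 22)/6 = 66/6 = 11
te_Tooling = (9 + 4·13 + 23)/6 = 84/6 = 14
te_Supplier sourcing = (10 + 4·12 + 26)/6 = 84/6 = 14
te_Pilot run = (1 + 4·2 + 9)/6 = 18/6 = 3
te_QA = (3 + 4·4 + 5)/6 = 24/6 = 4

Forward pass:
ES_Market research = 0; EF_Market research = 7
ES_Concept design = 0; EF_Concept design = 3
ES_Prototype build = 0; EF_Prototype build = 5
ES_User testing = 7; EF_User testing = 7+11 = 18
ES_Tooling = max(EF_Market research=7, EF_Concept design=3) = 7; EF_Tooling = 7+14 = 21
ES_Supplier sourcing = max(EF_Prototype build=5, EF_User testing=18) = 18; EF_Supplier sourcing = 18+14 = 32
ES_Pilot run = 3; EF_Pilot run = 3+3 = 6
ES_QA = max(EF_Prototype build=5, EF_Tooling=21, EF_Supplier sourcing=32, EF_Pilot run=6) = 32; EF_QA = 32+4 = 36
Expected project duration μ = 36 days. Critical path: Market research → User testing → Supplier sourcing → QA.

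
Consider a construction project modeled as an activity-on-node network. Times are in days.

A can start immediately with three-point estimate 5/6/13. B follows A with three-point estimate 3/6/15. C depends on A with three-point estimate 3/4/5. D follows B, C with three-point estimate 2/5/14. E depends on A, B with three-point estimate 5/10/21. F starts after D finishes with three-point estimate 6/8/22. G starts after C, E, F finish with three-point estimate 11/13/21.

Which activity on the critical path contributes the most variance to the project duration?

F

te_A = (5 + 4·6 + 13)/6 = 42/6 = 7; σ²_A = ((13−5)/6)² = 1.778
te_B = (3 + 4·6 + 15)/6 = 42/6 = 7; σ²_B = ((15−3)/6)² = 4.000
te_C = (3 + 4·4 + 5)/6 = 24/6 = 4; σ²_C = ((5−3)/6)² = 0.111
te_D = (2 + 4·5 + 14)/6 = 36/6 = 6; σ²_D = ((14−2)/6)² = 4.000
te_E = (5 + 4·10 + 21)/6 = 66/6 = 11; σ²_E = ((21−5)/6)² = 7.111
te_F = (6 + 4·8 + 22)/6 = 60/6 = 10; σ²_F = ((22−6)/6)² = 7.111
te_G = (11 + 4·13 + 21)/6 = 84/6 = 14; σ²_G = ((21−11)/6)² = 2.778

Forward pass:
ES_A = 0; EF_A = 7
ES_B = 7; EF_B = 7+7 = 14
ES_C = 7; EF_C = 7+4 = 11
ES_D = max(EF_B=14, EF_C=11) = 14; EF_D = 14+6 = 20
ES_E = max(EF_A=7, EF_B=14) = 14; EF_E = 14+11 = 25
ES_F = 20; EF_F = 20+10 = 30
ES_G = max(EF_C=11, EF_E=25, EF_F=30) = 30; EF_G = 30+14 = 44
Expected project duration μ = 44 days. Critical path: A → B → D → F → G.

Variances on critical path: σ²_A=1.778, σ²_B=4.000, σ²_D=4.000, σ²_F=7.111, σ²_G=2.778.
Largest is σ²_F = 7.111.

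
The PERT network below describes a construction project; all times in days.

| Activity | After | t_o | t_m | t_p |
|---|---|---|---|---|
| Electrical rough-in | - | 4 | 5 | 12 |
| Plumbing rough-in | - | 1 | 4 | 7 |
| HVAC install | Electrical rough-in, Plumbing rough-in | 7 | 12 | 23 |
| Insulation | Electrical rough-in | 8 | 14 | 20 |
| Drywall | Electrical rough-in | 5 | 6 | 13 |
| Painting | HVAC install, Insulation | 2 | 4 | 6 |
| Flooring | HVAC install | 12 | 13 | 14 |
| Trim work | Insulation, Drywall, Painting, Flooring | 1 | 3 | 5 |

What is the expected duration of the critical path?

35 days

te_Electrical rough-in = (4 + 4·5 + 12)/6 = 36/6 = 6
te_Plumbing rough-in = (1 + 4·4 + 7)/6 = 24/6 = 4
te_HVAC install = (7 + 4·12 + 23)/6 = 78/6 = 13
te_Insulation = (8 + 4·14 + 20)/6 = 84/6 = 14
te_Drywall = (5 + 4·6 + 13)/6 = 42/6 = 7
te_Painting = (2 + 4·4 + 6)/6 = 24/6 = 4
te_Flooring = (12 + 4·13 + 14)/6 = 78/6 = 13
te_Trim work = (1 + 4·3 + 5)/6 = 18/6 = 3

Forward pass:
ES_Electrical rough-in = 0; EF_Electrical rough-in = 6
ES_Plumbing rough-in = 0; EF_Plumbing rough-in = 4
ES_HVAC install = max(EF_Electrical rough-in=6, EF_Plumbing rough-in=4) = 6; EF_HVAC install = 6+13 = 19
ES_Insulation = 6; EF_Insulation = 6+14 = 20
ES_Drywall = 6; EF_Drywall = 6+7 = 13
ES_Painting = max(EF_HVAC install=19, EF_Insulation=20) = 20; EF_Painting = 20+4 = 24
ES_Flooring = 19; EF_Flooring = 19+13 = 32
ES_Trim work = max(EF_Insulation=20, EF_Drywall=13, EF_Painting=24, EF_Flooring=32) = 32; EF_Trim work = 32+3 = 35
Expected project duration μ = 35 days. Critical path: Electrical rough-in → HVAC install → Flooring → Trim work.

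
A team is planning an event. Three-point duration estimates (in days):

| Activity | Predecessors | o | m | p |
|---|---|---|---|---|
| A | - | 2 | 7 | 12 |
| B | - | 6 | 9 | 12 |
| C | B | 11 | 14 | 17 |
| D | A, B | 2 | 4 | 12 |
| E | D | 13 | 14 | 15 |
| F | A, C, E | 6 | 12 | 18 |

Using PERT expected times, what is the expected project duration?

40 days

te_A = (2 + 4·7 + 12)/6 = 42/6 = 7
te_B = (6 + 4·9 + 12)/6 = 54/6 = 9
te_C = (11 + 4·14 + 17)/6 = 84/6 = 14
te_D = (2 + 4·4 + 12)/6 = 30/6 = 5
te_E = (13 + 4·14 + 15)/6 = 84/6 = 14
te_F = (6 + 4·12 + 18)/6 = 72/6 = 12

Forward pass:
ES_A = 0; EF_A = 7
ES_B = 0; EF_B = 9
ES_C = 9; EF_C = 9+14 = 23
ES_D = max(EF_A=7, EF_B=9) = 9; EF_D = 9+5 = 14
ES_E = 14; EF_E = 14+14 = 28
ES_F = max(EF_A=7, EF_C=23, EF_E=28) = 28; EF_F = 28+12 = 40
Expected project duration μ = 40 days. Critical path: B → D → E → F.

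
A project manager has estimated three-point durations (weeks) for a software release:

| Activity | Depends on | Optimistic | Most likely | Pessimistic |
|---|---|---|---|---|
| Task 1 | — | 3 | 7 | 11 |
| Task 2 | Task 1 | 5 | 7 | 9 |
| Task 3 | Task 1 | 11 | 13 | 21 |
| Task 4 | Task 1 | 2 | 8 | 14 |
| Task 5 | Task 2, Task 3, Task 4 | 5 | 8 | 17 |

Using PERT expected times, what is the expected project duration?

te_Task 1 = (3 + 4·7 + 11)/6 = 42/6 = 7
te_Task 2 = (5 + 4·7 + 9)/6 = 42/6 = 7
te_Task 3 = (11 + 4·13 + 21)/6 = 84/6 = 14
te_Task 4 = (2 + 4·8 + 14)/6 = 48/6 = 8
te_Task 5 = (5 + 4·8 + 17)/6 = 54/6 = 9

Forward pass:
ES_Task 1 = 0; EF_Task 1 = 7
ES_Task 2 = 7; EF_Task 2 = 7+7 = 14
ES_Task 3 = 7; EF_Task 3 = 7+14 = 21
ES_Task 4 = 7; EF_Task 4 = 7+8 = 15
ES_Task 5 = max(EF_Task 2=14, EF_Task 3=21, EF_Task 4=15) = 21; EF_Task 5 = 21+9 = 30
Expected project duration μ = 30 weeks. Critical path: Task 1 → Task 3 → Task 5.

30 weeks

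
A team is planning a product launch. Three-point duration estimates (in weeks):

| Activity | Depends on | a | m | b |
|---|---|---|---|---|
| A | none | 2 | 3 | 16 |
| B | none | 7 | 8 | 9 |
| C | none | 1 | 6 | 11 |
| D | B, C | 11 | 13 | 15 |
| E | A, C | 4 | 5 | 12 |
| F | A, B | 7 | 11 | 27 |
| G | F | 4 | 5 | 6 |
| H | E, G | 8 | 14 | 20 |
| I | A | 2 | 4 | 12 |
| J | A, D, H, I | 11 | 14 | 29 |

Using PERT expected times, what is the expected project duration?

56 weeks

te_A = (2 + 4·3 + 16)/6 = 30/6 = 5
te_B = (7 + 4·8 + 9)/6 = 48/6 = 8
te_C = (1 + 4·6 + 11)/6 = 36/6 = 6
te_D = (11 + 4·13 + 15)/6 = 78/6 = 13
te_E = (4 + 4·5 + 12)/6 = 36/6 = 6
te_F = (7 + 4·11 + 27)/6 = 78/6 = 13
te_G = (4 + 4·5 + 6)/6 = 30/6 = 5
te_H = (8 + 4·14 + 20)/6 = 84/6 = 14
te_I = (2 + 4·4 + 12)/6 = 30/6 = 5
te_J = (11 + 4·14 + 29)/6 = 96/6 = 16

Forward pass:
ES_A = 0; EF_A = 5
ES_B = 0; EF_B = 8
ES_C = 0; EF_C = 6
ES_D = max(EF_B=8, EF_C=6) = 8; EF_D = 8+13 = 21
ES_E = max(EF_A=5, EF_C=6) = 6; EF_E = 6+6 = 12
ES_F = max(EF_A=5, EF_B=8) = 8; EF_F = 8+13 = 21
ES_G = 21; EF_G = 21+5 = 26
ES_H = max(EF_E=12, EF_G=26) = 26; EF_H = 26+14 = 40
ES_I = 5; EF_I = 5+5 = 10
ES_J = max(EF_A=5, EF_D=21, EF_H=40, EF_I=10) = 40; EF_J = 40+16 = 56
Expected project duration μ = 56 weeks. Critical path: B → F → G → H → J.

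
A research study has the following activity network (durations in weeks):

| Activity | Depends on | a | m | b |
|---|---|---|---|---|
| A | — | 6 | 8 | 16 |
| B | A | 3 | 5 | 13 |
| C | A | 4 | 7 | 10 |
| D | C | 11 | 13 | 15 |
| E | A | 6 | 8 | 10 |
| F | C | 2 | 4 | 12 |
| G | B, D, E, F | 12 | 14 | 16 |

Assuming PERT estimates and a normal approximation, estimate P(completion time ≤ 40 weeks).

0.082

te_A = (6 + 4·8 + 16)/6 = 54/6 = 9; σ²_A = ((16−6)/6)² = 2.778
te_B = (3 + 4·5 + 13)/6 = 36/6 = 6; σ²_B = ((13−3)/6)² = 2.778
te_C = (4 + 4·7 + 10)/6 = 42/6 = 7; σ²_C = ((10−4)/6)² = 1.000
te_D = (11 + 4·13 + 15)/6 = 78/6 = 13; σ²_D = ((15−11)/6)² = 0.444
te_E = (6 + 4·8 + 10)/6 = 48/6 = 8; σ²_E = ((10−6)/6)² = 0.444
te_F = (2 + 4·4 + 12)/6 = 30/6 = 5; σ²_F = ((12−2)/6)² = 2.778
te_G = (12 + 4·14 + 16)/6 = 84/6 = 14; σ²_G = ((16−12)/6)² = 0.444

Forward pass:
ES_A = 0; EF_A = 9
ES_B = 9; EF_B = 9+6 = 15
ES_C = 9; EF_C = 9+7 = 16
ES_D = 16; EF_D = 16+13 = 29
ES_E = 9; EF_E = 9+8 = 17
ES_F = 16; EF_F = 16+5 = 21
ES_G = max(EF_B=15, EF_D=29, EF_E=17, EF_F=21) = 29; EF_G = 29+14 = 43
Expected project duration μ = 43 weeks. Critical path: A → C → D → G.

Variance along critical path = 2.778 + 1.000 + 0.444 + 0.444 = 4.667; σ = √4.667 = 2.160 weeks.
Z = (40 − 43) / 2.160 = -1.389
P(T ≤ 40) = Φ(-1.389) ≈ 0.082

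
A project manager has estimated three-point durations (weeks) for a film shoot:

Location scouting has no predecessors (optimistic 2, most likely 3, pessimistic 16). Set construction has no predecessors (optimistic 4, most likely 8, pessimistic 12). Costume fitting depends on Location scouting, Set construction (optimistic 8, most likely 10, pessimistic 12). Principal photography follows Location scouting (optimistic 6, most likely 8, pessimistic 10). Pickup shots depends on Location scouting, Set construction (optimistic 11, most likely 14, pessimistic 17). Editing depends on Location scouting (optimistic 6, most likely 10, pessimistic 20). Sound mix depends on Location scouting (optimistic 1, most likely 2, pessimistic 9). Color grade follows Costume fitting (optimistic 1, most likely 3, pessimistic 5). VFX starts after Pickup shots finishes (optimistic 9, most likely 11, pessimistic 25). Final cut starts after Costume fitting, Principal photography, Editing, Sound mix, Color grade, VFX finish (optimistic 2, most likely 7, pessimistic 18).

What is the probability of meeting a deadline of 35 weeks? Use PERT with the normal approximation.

0.026

te_Location scouting = (2 + 4·3 + 16)/6 = 30/6 = 5; σ²_Location scouting = ((16−2)/6)² = 5.444
te_Set construction = (4 + 4·8 + 12)/6 = 48/6 = 8; σ²_Set construction = ((12−4)/6)² = 1.778
te_Costume fitting = (8 + 4·10 + 12)/6 = 60/6 = 10; σ²_Costume fitting = ((12−8)/6)² = 0.444
te_Principal photography = (6 + 4·8 + 10)/6 = 48/6 = 8; σ²_Principal photography = ((10−6)/6)² = 0.444
te_Pickup shots = (11 + 4·14 + 17)/6 = 84/6 = 14; σ²_Pickup shots = ((17−11)/6)² = 1.000
te_Editing = (6 + 4·10 + 20)/6 = 66/6 = 11; σ²_Editing = ((20−6)/6)² = 5.444
te_Sound mix = (1 + 4·2 + 9)/6 = 18/6 = 3; σ²_Sound mix = ((9−1)/6)² = 1.778
te_Color grade = (1 + 4·3 + 5)/6 = 18/6 = 3; σ²_Color grade = ((5−1)/6)² = 0.444
te_VFX = (9 + 4·11 + 25)/6 = 78/6 = 13; σ²_VFX = ((25−9)/6)² = 7.111
te_Final cut = (2 + 4·7 + 18)/6 = 48/6 = 8; σ²_Final cut = ((18−2)/6)² = 7.111

Forward pass:
ES_Location scouting = 0; EF_Location scouting = 5
ES_Set construction = 0; EF_Set construction = 8
ES_Costume fitting = max(EF_Location scouting=5, EF_Set construction=8) = 8; EF_Costume fitting = 8+10 = 18
ES_Principal photography = 5; EF_Principal photography = 5+8 = 13
ES_Pickup shots = max(EF_Location scouting=5, EF_Set construction=8) = 8; EF_Pickup shots = 8+14 = 22
ES_Editing = 5; EF_Editing = 5+11 = 16
ES_Sound mix = 5; EF_Sound mix = 5+3 = 8
ES_Color grade = 18; EF_Color grade = 18+3 = 21
ES_VFX = 22; EF_VFX = 22+13 = 35
ES_Final cut = max(EF_Costume fitting=18, EF_Principal photography=13, EF_Editing=16, EF_Sound mix=8, EF_Color grade=21, EF_VFX=35) = 35; EF_Final cut = 35+8 = 43
Expected project duration μ = 43 weeks. Critical path: Set construction → Pickup shots → VFX → Final cut.

Variance along critical path = 1.778 + 1.000 + 7.111 + 7.111 = 17.000; σ = √17.000 = 4.123 weeks.
Z = (35 − 43) / 4.123 = -1.940
P(T ≤ 35) = Φ(-1.940) ≈ 0.026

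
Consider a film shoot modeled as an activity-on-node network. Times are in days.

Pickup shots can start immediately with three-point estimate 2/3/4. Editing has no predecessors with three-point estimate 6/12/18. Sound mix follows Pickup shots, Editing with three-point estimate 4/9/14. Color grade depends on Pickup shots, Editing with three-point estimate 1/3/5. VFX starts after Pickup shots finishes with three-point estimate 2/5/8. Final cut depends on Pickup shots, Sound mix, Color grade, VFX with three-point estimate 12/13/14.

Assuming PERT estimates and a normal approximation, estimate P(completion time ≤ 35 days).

te_Pickup shots = (2 + 4·3 + 4)/6 = 18/6 = 3; σ²_Pickup shots = ((4−2)/6)² = 0.111
te_Editing = (6 + 4·12 + 18)/6 = 72/6 = 12; σ²_Editing = ((18−6)/6)² = 4.000
te_Sound mix = (4 + 4·9 + 14)/6 = 54/6 = 9; σ²_Sound mix = ((14−4)/6)² = 2.778
te_Color grade = (1 + 4·3 + 5)/6 = 18/6 = 3; σ²_Color grade = ((5−1)/6)² = 0.444
te_VFX = (2 + 4·5 + 8)/6 = 30/6 = 5; σ²_VFX = ((8−2)/6)² = 1.000
te_Final cut = (12 + 4·13 + 14)/6 = 78/6 = 13; σ²_Final cut = ((14−12)/6)² = 0.111

Forward pass:
ES_Pickup shots = 0; EF_Pickup shots = 3
ES_Editing = 0; EF_Editing = 12
ES_Sound mix = max(EF_Pickup shots=3, EF_Editing=12) = 12; EF_Sound mix = 12+9 = 21
ES_Color grade = max(EF_Pickup shots=3, EF_Editing=12) = 12; EF_Color grade = 12+3 = 15
ES_VFX = 3; EF_VFX = 3+5 = 8
ES_Final cut = max(EF_Pickup shots=3, EF_Sound mix=21, EF_Color grade=15, EF_VFX=8) = 21; EF_Final cut = 21+13 = 34
Expected project duration μ = 34 days. Critical path: Editing → Sound mix → Final cut.

Variance along critical path = 4.000 + 2.778 + 0.111 = 6.889; σ = √6.889 = 2.625 days.
Z = (35 − 34) / 2.625 = 0.381
P(T ≤ 35) = Φ(0.381) ≈ 0.648

0.648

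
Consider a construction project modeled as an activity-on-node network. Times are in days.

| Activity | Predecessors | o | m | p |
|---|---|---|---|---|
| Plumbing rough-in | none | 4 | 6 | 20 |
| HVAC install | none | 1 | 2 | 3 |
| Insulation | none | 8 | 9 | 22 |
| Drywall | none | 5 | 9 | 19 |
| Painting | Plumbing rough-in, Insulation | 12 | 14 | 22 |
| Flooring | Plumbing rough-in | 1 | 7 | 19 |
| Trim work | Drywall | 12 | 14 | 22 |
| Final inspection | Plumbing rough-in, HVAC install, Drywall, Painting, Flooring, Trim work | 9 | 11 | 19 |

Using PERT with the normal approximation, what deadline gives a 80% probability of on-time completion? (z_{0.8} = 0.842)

40.8 days

te_Plumbing rough-in = (4 + 4·6 + 20)/6 = 48/6 = 8; σ²_Plumbing rough-in = ((20−4)/6)² = 7.111
te_HVAC install = (1 + 4·2 + 3)/6 = 12/6 = 2; σ²_HVAC install = ((3−1)/6)² = 0.111
te_Insulation = (8 + 4·9 + 22)/6 = 66/6 = 11; σ²_Insulation = ((22−8)/6)² = 5.444
te_Drywall = (5 + 4·9 + 19)/6 = 60/6 = 10; σ²_Drywall = ((19−5)/6)² = 5.444
te_Painting = (12 + 4·14 + 22)/6 = 90/6 = 15; σ²_Painting = ((22−12)/6)² = 2.778
te_Flooring = (1 + 4·7 + 19)/6 = 48/6 = 8; σ²_Flooring = ((19−1)/6)² = 9.000
te_Trim work = (12 + 4·14 + 22)/6 = 90/6 = 15; σ²_Trim work = ((22−12)/6)² = 2.778
te_Final inspection = (9 + 4·11 + 19)/6 = 72/6 = 12; σ²_Final inspection = ((19−9)/6)² = 2.778

Forward pass:
ES_Plumbing rough-in = 0; EF_Plumbing rough-in = 8
ES_HVAC install = 0; EF_HVAC install = 2
ES_Insulation = 0; EF_Insulation = 11
ES_Drywall = 0; EF_Drywall = 10
ES_Painting = max(EF_Plumbing rough-in=8, EF_Insulation=11) = 11; EF_Painting = 11+15 = 26
ES_Flooring = 8; EF_Flooring = 8+8 = 16
ES_Trim work = 10; EF_Trim work = 10+15 = 25
ES_Final inspection = max(EF_Plumbing rough-in=8, EF_HVAC install=2, EF_Drywall=10, EF_Painting=26, EF_Flooring=16, EF_Trim work=25) = 26; EF_Final inspection = 26+12 = 38
Expected project duration μ = 38 days. Critical path: Insulation → Painting → Final inspection.

Variance along critical path = 5.444 + 2.778 + 2.778 = 11.000; σ = 3.317 days.
D = μ + z·σ = 38 + 0.842·3.317 = 40.8 days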